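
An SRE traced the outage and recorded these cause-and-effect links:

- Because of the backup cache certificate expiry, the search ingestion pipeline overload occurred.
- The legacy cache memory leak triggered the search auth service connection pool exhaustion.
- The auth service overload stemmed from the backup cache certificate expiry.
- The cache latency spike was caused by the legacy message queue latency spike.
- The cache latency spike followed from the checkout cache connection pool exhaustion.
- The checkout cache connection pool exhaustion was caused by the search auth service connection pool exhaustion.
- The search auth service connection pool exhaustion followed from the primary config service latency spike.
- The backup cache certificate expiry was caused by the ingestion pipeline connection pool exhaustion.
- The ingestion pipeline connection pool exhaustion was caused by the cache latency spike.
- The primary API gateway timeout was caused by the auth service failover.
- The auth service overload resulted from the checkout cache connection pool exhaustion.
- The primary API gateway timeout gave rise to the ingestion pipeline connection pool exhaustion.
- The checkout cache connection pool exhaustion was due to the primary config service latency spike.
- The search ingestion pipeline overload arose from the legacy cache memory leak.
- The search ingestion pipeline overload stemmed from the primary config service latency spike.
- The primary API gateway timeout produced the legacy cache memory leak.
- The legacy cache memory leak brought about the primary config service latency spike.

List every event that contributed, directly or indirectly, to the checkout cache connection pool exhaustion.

the auth service failover, the legacy cache memory leak, the primary API gateway timeout, the primary config service latency spike, the search auth service connection pool exhaustion

Immediate causes of the checkout cache connection pool exhaustion: the primary config service latency spike, the search auth service connection pool exhaustion.
Further upstream: the auth service failover, the primary API gateway timeout, the legacy cache memory leak.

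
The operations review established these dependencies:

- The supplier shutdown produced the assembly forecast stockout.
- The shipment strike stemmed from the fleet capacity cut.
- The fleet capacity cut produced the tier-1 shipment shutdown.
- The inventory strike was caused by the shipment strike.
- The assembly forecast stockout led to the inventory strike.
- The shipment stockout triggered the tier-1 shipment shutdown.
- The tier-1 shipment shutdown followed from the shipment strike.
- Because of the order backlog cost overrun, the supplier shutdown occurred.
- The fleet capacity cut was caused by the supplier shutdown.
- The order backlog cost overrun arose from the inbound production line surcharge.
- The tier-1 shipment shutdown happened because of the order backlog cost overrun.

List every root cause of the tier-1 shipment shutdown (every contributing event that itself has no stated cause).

Tracing upstream from the tier-1 shipment shutdown: the tier-1 shipment shutdown ← the order backlog cost overrun ← the inbound production line surcharge.
A separate upstream branch: the tier-1 shipment shutdown ← the shipment stockout.
Each of those chain origins has no stated cause.

the inbound production line surcharge, the shipment stockout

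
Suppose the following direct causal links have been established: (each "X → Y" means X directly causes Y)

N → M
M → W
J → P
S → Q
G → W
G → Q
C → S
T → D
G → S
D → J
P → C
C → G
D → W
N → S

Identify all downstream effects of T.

Direct effects: D.
2 steps out: J, W.
3 steps out: P.
4 steps out: C.
5 steps out: G, S.
6 steps out: Q.
Not reachable from it: N, M.

C, D, G, J, P, Q, S, W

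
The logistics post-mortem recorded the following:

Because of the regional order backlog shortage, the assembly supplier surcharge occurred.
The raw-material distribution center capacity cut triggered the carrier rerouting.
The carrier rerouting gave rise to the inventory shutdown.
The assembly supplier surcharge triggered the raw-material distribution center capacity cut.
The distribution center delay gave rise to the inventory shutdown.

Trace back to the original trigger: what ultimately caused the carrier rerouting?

the regional order backlog shortage

Tracing upstream from the carrier rerouting: the carrier rerouting ← the raw-material distribution center capacity cut ← the assembly supplier surcharge ← the regional order backlog shortage.
The regional order backlog shortage has no stated cause, so it is the root.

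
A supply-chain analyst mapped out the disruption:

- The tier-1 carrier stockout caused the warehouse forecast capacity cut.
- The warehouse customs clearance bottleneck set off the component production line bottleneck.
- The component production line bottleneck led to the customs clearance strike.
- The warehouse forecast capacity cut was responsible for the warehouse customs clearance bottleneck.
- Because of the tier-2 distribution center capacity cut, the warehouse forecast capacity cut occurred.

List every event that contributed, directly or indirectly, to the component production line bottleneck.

Immediate cause of the component production line bottleneck: the warehouse customs clearance bottleneck.
Further upstream: the tier-1 carrier stockout, the warehouse forecast capacity cut, the tier-2 distribution center capacity cut.

the tier-1 carrier stockout, the tier-2 distribution center capacity cut, the warehouse customs clearance bottleneck, the warehouse forecast capacity cut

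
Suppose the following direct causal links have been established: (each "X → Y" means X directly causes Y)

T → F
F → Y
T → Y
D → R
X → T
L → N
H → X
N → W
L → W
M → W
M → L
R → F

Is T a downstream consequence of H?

There is a causal chain: H → X → T.

Yes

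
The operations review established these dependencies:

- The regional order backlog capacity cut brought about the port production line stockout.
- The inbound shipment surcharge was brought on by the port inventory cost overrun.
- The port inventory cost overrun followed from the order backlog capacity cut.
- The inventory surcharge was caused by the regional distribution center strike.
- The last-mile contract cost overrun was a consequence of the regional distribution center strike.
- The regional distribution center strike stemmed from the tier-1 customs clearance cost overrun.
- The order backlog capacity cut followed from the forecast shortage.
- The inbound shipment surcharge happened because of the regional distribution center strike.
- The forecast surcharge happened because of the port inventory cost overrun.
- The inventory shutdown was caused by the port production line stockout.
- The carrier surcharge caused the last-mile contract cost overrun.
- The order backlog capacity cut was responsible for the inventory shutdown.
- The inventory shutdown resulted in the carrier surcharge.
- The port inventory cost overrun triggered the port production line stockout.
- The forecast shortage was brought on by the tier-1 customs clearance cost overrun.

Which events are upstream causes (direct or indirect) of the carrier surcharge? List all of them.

the forecast shortage, the inventory shutdown, the order backlog capacity cut, the port inventory cost overrun, the port production line stockout, the regional order backlog capacity cut, the tier-1 customs clearance cost overrun

Immediate cause of the carrier surcharge: the inventory shutdown.
Further upstream: the regional order backlog capacity cut, the tier-1 customs clearance cost overrun, the forecast shortage, the order backlog capacity cut, the port inventory cost overrun, the port production line stockout.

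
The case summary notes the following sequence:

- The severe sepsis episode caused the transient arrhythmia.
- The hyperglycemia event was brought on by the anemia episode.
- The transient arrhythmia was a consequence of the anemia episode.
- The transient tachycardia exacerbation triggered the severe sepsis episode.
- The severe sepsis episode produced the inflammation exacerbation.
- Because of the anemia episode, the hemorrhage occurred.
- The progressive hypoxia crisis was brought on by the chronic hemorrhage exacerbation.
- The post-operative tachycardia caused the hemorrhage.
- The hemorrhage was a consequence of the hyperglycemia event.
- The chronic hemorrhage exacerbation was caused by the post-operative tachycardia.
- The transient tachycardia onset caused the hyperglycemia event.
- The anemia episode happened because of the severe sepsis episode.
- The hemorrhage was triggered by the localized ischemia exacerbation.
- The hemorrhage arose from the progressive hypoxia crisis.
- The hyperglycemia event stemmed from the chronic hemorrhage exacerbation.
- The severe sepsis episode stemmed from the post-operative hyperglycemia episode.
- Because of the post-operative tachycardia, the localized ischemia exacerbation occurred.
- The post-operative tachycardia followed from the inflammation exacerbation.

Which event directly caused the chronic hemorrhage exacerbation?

the post-operative tachycardia

Upstream contributors include the transient tachycardia exacerbation, the post-operative hyperglycemia episode, the severe sepsis episode, the inflammation exacerbation, but only the post-operative tachycardia feeds directly into the chronic hemorrhage exacerbation.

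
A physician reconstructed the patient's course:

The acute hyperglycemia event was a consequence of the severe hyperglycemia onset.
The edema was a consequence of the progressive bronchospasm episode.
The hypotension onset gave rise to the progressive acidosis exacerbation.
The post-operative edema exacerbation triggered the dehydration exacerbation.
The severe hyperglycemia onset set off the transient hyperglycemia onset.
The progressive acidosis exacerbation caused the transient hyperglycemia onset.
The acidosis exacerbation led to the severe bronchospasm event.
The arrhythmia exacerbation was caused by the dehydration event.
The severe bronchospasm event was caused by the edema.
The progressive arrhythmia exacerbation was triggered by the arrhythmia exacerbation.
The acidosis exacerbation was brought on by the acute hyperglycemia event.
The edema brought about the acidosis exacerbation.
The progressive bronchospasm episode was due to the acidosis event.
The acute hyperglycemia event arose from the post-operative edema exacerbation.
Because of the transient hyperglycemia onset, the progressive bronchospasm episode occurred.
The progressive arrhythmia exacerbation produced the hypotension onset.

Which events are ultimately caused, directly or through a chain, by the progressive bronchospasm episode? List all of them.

the acidosis exacerbation, the edema, the severe bronchospasm event

Direct effects: the edema.
2 steps out: the acidosis exacerbation, the severe bronchospasm event.
Not reachable from it: the dehydration event, the post-operative edema exacerbation, the arrhythmia exacerbation, the progressive arrhythmia exacerbation, the hypotension onset, the acidosis event, the progressive acidosis exacerbation, the severe hyperglycemia onset, the acute hyperglycemia event, the dehydration exacerbation, the transient hyperglycemia onset.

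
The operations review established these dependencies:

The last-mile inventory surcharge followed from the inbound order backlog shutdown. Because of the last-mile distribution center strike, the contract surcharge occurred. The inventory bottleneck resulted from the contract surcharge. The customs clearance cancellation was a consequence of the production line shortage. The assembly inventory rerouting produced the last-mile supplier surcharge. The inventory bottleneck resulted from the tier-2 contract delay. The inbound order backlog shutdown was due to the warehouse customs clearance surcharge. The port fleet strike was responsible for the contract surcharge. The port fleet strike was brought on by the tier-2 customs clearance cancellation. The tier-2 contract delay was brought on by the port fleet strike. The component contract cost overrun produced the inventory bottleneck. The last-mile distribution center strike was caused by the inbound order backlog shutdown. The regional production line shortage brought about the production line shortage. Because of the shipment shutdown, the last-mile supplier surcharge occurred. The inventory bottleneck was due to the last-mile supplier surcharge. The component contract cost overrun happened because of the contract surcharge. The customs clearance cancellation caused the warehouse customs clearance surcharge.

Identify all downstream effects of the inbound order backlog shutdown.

Direct effects: the last-mile distribution center strike, the last-mile inventory surcharge.
2 steps out: the contract surcharge.
3 steps out: the component contract cost overrun, the inventory bottleneck.
Not reachable from it: the tier-2 customs clearance cancellation, the regional production line shortage, the shipment shutdown, the port fleet strike, the production line shortage, the customs clearance cancellation, the warehouse customs clearance surcharge, the assembly inventory rerouting, the last-mile supplier surcharge, the tier-2 contract delay.

the component contract cost overrun, the contract surcharge, the inventory bottleneck, the last-mile distribution center strike, the last-mile inventory surcharge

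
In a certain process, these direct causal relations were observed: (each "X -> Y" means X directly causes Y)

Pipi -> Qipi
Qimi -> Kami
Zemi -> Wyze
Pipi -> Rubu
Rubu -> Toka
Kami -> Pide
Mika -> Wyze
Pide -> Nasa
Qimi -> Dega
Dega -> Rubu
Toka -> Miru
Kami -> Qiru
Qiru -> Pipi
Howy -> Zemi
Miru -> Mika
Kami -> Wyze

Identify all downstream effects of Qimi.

Dega, Kami, Mika, Miru, Nasa, Pide, Pipi, Qipi, Qiru, Rubu, Toka, Wyze

Direct effects: Kami, Dega.
2 steps out: Qiru, Pide, Rubu, Wyze.
3 steps out: Pipi, Nasa, Toka.
4 steps out: Qipi, Miru.
5 steps out: Mika.
Not reachable from it: Howy, Zemi.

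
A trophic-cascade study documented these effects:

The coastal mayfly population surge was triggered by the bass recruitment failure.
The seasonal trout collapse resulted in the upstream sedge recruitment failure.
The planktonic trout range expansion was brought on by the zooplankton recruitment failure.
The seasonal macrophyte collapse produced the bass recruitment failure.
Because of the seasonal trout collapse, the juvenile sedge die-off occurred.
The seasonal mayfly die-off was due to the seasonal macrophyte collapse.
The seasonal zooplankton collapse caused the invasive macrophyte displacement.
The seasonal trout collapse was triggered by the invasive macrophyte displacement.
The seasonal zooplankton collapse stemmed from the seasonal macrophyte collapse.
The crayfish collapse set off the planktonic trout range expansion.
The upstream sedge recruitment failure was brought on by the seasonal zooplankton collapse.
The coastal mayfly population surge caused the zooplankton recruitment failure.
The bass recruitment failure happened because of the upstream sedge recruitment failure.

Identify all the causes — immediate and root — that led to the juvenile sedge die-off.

Immediate cause of the juvenile sedge die-off: the seasonal trout collapse.
Further upstream: the seasonal macrophyte collapse, the seasonal zooplankton collapse, the invasive macrophyte displacement.

the invasive macrophyte displacement, the seasonal macrophyte collapse, the seasonal trout collapse, the seasonal zooplankton collapse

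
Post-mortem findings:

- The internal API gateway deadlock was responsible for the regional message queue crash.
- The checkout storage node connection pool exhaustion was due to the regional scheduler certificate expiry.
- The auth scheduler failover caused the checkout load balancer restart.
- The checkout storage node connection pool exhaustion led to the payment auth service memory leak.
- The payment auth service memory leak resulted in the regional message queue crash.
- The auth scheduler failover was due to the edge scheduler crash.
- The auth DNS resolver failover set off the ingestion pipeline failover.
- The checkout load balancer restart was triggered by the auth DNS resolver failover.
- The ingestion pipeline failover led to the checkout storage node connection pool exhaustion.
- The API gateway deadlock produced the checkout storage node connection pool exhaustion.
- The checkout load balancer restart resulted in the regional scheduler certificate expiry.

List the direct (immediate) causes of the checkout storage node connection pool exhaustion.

the API gateway deadlock, the ingestion pipeline failover, the regional scheduler certificate expiry

Upstream contributors include the auth DNS resolver failover, the edge scheduler crash, the auth scheduler failover, the checkout load balancer restart, but only the API gateway deadlock, the ingestion pipeline failover, the regional scheduler certificate expiry feed directly into the checkout storage node connection pool exhaustion.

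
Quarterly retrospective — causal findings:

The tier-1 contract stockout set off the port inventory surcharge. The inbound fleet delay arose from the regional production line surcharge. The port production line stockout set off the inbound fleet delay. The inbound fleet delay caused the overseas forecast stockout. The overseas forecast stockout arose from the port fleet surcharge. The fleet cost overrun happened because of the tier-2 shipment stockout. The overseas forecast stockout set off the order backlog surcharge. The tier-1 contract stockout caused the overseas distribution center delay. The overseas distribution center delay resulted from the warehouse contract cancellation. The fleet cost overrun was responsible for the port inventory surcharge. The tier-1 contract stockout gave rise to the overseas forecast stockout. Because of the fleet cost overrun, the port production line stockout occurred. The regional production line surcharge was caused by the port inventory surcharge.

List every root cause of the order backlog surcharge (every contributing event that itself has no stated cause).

Tracing upstream from the order backlog surcharge: the order backlog surcharge ← the overseas forecast stockout ← the tier-1 contract stockout.
A separate upstream branch: the order backlog surcharge ← the overseas forecast stockout ← the port fleet surcharge.
A separate upstream branch: the order backlog surcharge ← the overseas forecast stockout ← the inbound fleet delay ← the port production line stockout ← the fleet cost overrun ← the tier-2 shipment stockout.
Each of those chain origins has no stated cause.

the port fleet surcharge, the tier-1 contract stockout, the tier-2 shipment stockout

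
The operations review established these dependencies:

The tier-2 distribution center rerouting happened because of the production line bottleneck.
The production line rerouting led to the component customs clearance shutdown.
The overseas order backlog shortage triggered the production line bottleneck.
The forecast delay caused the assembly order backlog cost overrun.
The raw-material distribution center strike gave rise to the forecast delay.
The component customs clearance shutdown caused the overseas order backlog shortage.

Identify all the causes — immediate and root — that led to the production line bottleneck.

the component customs clearance shutdown, the overseas order backlog shortage, the production line rerouting

Immediate cause of the production line bottleneck: the overseas order backlog shortage.
Further upstream: the production line rerouting, the component customs clearance shutdown.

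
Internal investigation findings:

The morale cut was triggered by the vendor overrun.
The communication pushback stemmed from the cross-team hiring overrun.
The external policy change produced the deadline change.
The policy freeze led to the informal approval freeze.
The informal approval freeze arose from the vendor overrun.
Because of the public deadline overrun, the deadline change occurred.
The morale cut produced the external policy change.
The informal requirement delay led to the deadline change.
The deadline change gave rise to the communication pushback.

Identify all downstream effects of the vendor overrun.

Direct effects: the informal approval freeze, the morale cut.
2 steps out: the external policy change.
3 steps out: the deadline change.
4 steps out: the communication pushback.
Not reachable from it: the cross-team hiring overrun, the policy freeze, the public deadline overrun, the informal requirement delay.

the communication pushback, the deadline change, the external policy change, the informal approval freeze, the morale cut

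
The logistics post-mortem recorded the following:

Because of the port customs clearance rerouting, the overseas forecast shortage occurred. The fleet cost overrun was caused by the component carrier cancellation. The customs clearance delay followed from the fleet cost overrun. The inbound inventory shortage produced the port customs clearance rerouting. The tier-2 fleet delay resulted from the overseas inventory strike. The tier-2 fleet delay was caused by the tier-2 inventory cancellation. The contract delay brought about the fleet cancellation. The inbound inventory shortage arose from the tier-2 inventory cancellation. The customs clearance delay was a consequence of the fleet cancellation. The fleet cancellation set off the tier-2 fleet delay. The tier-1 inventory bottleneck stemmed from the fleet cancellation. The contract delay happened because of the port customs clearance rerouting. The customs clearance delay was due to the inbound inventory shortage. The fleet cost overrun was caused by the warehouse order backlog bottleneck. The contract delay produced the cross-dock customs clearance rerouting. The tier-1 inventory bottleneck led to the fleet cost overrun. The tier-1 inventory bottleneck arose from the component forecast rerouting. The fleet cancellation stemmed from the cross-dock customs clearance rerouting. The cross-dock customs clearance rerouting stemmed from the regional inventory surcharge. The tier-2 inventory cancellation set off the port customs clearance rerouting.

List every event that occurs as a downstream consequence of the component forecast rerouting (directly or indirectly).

Direct effects: the tier-1 inventory bottleneck.
2 steps out: the fleet cost overrun.
3 steps out: the customs clearance delay.
Not reachable from it: the tier-2 inventory cancellation, the component carrier cancellation, the inbound inventory shortage, the port customs clearance rerouting, the overseas inventory strike, the contract delay, the regional inventory surcharge, the overseas forecast shortage, the warehouse order backlog bottleneck, the cross-dock customs clearance rerouting, the fleet cancellation, the tier-2 fleet delay.

the customs clearance delay, the fleet cost overrun, the tier-1 inventory bottleneck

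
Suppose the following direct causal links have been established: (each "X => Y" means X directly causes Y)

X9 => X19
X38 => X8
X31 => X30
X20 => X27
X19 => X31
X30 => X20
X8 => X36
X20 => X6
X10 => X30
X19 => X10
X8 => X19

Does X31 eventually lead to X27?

Yes

There is a causal chain: X31 → X30 → X20 → X27.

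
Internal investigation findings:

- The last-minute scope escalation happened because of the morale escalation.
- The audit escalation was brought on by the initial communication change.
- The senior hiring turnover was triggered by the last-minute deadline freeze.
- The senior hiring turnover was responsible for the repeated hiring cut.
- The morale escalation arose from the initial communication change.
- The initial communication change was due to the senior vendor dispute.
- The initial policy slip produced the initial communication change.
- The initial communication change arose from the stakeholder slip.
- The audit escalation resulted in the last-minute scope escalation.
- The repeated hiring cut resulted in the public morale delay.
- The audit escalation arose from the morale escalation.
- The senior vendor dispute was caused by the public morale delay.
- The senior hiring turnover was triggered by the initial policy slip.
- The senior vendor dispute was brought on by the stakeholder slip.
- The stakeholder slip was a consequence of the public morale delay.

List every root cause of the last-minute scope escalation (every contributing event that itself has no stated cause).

the initial policy slip, the last-minute deadline freeze

Tracing upstream from the last-minute scope escalation: the last-minute scope escalation ← the morale escalation ← the initial communication change ← the stakeholder slip ← the public morale delay ← the repeated hiring cut ← the senior hiring turnover ← the last-minute deadline freeze.
A separate upstream branch: the last-minute scope escalation ← the morale escalation ← the initial communication change ← the initial policy slip.
Each of those chain origins has no stated cause.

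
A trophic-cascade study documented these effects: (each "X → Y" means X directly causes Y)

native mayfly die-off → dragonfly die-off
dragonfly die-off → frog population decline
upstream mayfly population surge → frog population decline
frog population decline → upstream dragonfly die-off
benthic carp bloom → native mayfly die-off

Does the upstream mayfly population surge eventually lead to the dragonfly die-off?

The upstream mayfly population surge leads to the frog population decline, the upstream dragonfly die-off; the dragonfly die-off is not among them.

No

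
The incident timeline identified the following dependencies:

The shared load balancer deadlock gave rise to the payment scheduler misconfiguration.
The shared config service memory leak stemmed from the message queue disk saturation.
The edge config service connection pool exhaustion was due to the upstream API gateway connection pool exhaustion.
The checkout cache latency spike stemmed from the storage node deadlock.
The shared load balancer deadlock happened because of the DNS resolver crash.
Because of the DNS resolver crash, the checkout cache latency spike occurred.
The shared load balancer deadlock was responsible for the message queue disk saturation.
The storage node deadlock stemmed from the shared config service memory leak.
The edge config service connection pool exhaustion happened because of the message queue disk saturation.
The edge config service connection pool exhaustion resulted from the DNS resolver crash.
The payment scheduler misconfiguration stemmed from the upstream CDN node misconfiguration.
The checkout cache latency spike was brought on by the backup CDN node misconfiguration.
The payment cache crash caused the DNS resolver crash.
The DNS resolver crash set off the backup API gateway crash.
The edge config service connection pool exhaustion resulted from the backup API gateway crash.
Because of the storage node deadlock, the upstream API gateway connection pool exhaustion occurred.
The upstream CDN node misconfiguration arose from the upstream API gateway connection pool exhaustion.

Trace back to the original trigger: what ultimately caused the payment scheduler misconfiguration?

Tracing upstream from the payment scheduler misconfiguration: the payment scheduler misconfiguration ← the shared load balancer deadlock ← the DNS resolver crash ← the payment cache crash.
The payment cache crash has no stated cause, so it is the root.

the payment cache crash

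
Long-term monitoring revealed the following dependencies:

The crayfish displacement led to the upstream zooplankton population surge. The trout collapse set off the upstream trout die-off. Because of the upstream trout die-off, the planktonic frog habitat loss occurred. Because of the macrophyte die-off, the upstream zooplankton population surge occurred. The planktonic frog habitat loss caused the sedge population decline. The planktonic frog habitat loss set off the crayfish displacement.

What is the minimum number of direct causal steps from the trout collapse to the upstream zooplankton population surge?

4

Shortest chain: the trout collapse → the upstream trout die-off → the planktonic frog habitat loss → the crayfish displacement → the upstream zooplankton population surge.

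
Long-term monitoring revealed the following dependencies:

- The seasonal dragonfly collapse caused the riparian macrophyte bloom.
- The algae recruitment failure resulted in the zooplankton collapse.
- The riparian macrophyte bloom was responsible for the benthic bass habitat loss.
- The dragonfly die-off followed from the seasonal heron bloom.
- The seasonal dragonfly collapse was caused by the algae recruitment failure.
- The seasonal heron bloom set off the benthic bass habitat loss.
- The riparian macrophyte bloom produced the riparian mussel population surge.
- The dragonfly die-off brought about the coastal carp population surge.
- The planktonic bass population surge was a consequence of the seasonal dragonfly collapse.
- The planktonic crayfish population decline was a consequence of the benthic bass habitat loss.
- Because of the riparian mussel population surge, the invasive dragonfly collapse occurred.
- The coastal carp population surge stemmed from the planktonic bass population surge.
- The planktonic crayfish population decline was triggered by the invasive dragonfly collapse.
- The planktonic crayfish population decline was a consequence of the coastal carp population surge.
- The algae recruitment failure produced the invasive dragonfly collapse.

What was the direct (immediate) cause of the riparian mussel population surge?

Upstream contributors include the algae recruitment failure, the seasonal dragonfly collapse, but only the riparian macrophyte bloom feeds directly into the riparian mussel population surge.

the riparian macrophyte bloom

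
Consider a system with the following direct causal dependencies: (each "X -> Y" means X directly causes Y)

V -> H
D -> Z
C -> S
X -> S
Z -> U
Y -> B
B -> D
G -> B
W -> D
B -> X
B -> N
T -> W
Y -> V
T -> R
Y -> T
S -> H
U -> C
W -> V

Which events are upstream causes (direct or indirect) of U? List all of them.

B, D, G, T, W, Y, Z

Immediate cause of U: Z.
Further upstream: Y, T, W, B, D, G.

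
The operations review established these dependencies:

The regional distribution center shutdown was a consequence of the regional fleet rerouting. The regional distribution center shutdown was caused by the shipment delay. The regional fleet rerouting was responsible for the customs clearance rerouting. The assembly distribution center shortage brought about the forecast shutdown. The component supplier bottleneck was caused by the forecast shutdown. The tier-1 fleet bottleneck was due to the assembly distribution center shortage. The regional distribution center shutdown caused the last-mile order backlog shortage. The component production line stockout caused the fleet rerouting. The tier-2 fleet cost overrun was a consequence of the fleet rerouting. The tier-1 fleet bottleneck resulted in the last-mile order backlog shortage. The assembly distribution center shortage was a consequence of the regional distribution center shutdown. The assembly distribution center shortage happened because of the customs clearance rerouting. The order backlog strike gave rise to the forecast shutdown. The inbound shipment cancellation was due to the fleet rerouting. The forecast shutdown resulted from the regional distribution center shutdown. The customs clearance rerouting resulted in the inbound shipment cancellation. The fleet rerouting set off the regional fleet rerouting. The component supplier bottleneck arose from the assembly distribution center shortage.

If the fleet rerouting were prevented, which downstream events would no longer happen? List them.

the customs clearance rerouting, the inbound shipment cancellation, the regional fleet rerouting, the tier-2 fleet cost overrun

Downstream of the fleet rerouting: the regional fleet rerouting, the tier-2 fleet cost overrun, the customs clearance rerouting, the regional distribution center shutdown, the assembly distribution center shortage, the tier-1 fleet bottleneck, the last-mile order backlog shortage, the inbound shipment cancellation, the forecast shutdown, the component supplier bottleneck.
Of those, still caused via another path: the regional distribution center shutdown, the assembly distribution center shortage, the tier-1 fleet bottleneck, the last-mile order backlog shortage, the forecast shutdown, the component supplier bottleneck.
The remainder have no surviving cause.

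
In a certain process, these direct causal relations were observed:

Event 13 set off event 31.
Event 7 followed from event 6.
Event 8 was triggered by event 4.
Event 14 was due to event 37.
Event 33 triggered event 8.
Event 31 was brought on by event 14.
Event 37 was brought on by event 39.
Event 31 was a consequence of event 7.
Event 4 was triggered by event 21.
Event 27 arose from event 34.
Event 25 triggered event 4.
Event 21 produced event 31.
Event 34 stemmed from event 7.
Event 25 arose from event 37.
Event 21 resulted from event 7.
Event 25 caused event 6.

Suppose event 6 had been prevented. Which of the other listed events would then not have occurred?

Downstream of event 6: event 7, event 34, event 21, event 27, event 4, event 8, event 31.
Of those, still caused via another path: event 4, event 8, event 31.
The remainder have no surviving cause.

event 21, event 27, event 34, event 7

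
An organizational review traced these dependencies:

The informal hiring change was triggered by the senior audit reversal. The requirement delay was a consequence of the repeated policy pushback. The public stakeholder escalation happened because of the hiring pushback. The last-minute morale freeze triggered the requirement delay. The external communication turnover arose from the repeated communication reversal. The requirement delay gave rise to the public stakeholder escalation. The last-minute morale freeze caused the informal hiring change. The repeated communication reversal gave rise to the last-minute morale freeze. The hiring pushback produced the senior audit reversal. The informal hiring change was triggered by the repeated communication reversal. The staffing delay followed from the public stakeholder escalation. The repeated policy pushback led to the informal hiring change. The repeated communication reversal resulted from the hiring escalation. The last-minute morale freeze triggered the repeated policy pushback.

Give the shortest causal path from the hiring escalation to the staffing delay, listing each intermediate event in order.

the hiring escalation → the repeated communication reversal → the last-minute morale freeze → the requirement delay → the public stakeholder escalation → the staffing delay

the hiring escalation → the repeated communication reversal
the repeated communication reversal → the last-minute morale freeze
the last-minute morale freeze → the requirement delay
the requirement delay → the public stakeholder escalation
the public stakeholder escalation → the staffing delay
Length: 5 steps.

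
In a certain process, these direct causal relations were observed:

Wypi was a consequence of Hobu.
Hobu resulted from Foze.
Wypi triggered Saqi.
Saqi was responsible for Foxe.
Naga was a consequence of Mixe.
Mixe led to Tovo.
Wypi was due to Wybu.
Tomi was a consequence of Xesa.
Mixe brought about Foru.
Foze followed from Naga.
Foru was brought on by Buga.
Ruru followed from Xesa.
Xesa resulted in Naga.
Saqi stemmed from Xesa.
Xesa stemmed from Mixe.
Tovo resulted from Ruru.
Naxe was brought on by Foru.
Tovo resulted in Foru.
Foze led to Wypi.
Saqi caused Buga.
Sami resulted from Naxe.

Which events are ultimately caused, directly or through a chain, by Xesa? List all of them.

Direct effects: Ruru, Tomi, Naga, Saqi.
2 steps out: Foze, Tovo, Buga, Foxe.
3 steps out: Hobu, Wypi, Foru.
4 steps out: Naxe.
5 steps out: Sami.
Not reachable from it: Mixe, Wybu.

Buga, Foru, Foxe, Foze, Hobu, Naga, Naxe, Ruru, Sami, Saqi, Tomi, Tovo, Wypi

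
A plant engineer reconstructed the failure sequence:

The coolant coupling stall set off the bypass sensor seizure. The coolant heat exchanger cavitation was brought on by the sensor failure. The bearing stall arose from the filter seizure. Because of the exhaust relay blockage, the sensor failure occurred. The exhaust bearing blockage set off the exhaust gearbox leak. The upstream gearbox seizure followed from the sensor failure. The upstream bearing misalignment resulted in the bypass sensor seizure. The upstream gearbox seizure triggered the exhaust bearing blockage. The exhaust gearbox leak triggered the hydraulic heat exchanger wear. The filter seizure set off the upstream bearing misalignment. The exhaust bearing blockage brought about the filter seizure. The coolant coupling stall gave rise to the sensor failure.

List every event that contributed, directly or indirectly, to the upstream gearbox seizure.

the coolant coupling stall, the exhaust relay blockage, the sensor failure

Immediate cause of the upstream gearbox seizure: the sensor failure.
Further upstream: the coolant coupling stall, the exhaust relay blockage.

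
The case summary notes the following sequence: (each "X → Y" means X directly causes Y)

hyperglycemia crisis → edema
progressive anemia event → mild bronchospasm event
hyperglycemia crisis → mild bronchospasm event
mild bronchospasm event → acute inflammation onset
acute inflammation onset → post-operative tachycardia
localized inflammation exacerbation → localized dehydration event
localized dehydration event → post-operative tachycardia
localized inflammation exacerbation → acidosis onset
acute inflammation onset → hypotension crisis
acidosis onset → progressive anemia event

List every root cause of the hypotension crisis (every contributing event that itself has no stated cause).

the hyperglycemia crisis, the localized inflammation exacerbation

Tracing upstream from the hypotension crisis: the hypotension crisis ← the acute inflammation onset ← the mild bronchospasm event ← the hyperglycemia crisis.
A separate upstream branch: the hypotension crisis ← the acute inflammation onset ← the mild bronchospasm event ← the progressive anemia event ← the acidosis onset ← the localized inflammation exacerbation.
Each of those chain origins has no stated cause.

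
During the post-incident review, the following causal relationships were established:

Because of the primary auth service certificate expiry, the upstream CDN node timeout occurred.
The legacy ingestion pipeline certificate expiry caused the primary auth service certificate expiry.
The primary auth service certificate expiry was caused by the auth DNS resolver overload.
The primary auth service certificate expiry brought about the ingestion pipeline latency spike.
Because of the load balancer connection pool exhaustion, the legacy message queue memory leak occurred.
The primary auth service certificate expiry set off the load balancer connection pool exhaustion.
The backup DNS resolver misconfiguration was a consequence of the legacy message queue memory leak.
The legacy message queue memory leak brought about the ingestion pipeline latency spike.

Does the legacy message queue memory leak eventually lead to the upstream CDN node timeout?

The legacy message queue memory leak leads to the ingestion pipeline latency spike, the backup DNS resolver misconfiguration; the upstream CDN node timeout is not among them.

No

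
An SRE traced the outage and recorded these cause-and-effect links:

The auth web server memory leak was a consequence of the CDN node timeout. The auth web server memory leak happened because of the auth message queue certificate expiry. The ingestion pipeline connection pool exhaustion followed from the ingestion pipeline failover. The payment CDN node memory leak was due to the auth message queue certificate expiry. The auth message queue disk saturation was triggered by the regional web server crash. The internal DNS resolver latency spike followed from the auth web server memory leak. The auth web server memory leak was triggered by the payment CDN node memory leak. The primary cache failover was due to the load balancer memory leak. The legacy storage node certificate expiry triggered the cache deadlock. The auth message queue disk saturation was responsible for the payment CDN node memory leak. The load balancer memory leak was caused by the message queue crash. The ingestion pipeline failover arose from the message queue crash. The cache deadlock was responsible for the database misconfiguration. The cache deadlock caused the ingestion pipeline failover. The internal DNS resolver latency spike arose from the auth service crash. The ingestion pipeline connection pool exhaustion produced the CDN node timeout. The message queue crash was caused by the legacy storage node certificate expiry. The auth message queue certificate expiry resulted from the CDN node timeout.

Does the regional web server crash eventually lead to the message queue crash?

The regional web server crash leads to the auth message queue disk saturation, the payment CDN node memory leak, the auth web server memory leak, the internal DNS resolver latency spike; the message queue crash is not among them.

No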